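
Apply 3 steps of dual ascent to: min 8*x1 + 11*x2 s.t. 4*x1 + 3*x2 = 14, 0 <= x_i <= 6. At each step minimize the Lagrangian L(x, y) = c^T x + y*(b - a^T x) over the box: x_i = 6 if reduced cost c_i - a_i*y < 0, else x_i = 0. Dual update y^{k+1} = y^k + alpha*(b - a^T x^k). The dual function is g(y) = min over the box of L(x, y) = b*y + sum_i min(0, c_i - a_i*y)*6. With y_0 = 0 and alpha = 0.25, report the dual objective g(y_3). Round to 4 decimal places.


Dual ascent for LP: min 8*x1 + 11*x2, 4*x1 + 3*x2 = 14, 0 <= x_i <= 6
Step 1: y^k = 0.0, reduced costs: (8.0, 11.0)
  x^k = (0.0, 0.0), subgradient = b - a^T x = 14.0
  y^{k+1} = 0.0 + 0.25*14.0 = 3.5
Step 2: y^k = 3.5, reduced costs: (-6.0, 0.5)
  x^k = (6.0, 0.0), subgradient = b - a^T x = -10.0
  y^{k+1} = 3.5 + 0.25*-10.0 = 1.0
Step 3: y^k = 1.0, reduced costs: (4.0, 8.0)
  x^k = (0.0, 0.0), subgradient = b - a^T x = 14.0
  y^{k+1} = 1.0 + 0.25*14.0 = 4.5
Dual objective at y_3 = 4.5: reduced costs (-10.0, -2.5), box minimizer x = (6.0, 6.0)
g(y_3) = b*y + (c1 - a1*y)*x1 + (c2 - a2*y)*x2 = 14*4.5 + (-10.0)*6.0 + (-2.5)*6.0 = 63.0 - 60.0 - 15.0 = -12.0


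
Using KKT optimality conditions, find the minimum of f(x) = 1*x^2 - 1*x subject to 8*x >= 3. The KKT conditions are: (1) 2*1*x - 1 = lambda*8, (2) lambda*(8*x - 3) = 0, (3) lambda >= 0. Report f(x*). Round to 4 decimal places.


Step 1: Try lambda = 0 (constraint inactive).
Stationarity: 2*1*x - 1 = 0
x* = 1/(2*1) = 0.5
Check constraint: 8*0.5 = 4.0 >= 3 -- satisfied.
Step 2: Compute optimal value.
f(x*) = 1*0.5^2 - 1*0.5 = -0.25


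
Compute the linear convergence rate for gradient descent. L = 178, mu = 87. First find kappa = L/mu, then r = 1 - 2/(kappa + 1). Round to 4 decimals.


Step 1: Compute the condition number.
kappa = L/mu = 178/87 = 2.046
Step 2: Compute the convergence rate.
r = 1 - 2/(kappa + 1) = 1 - 2*mu/(L + mu) = (L - mu)/(L + mu) = 91/265 = 0.3434


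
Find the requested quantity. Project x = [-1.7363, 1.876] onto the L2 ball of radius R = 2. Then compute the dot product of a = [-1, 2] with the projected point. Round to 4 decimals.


Step 1: Compute ||x|| (intermediates to 6 decimals).
||x|| = sqrt((-1.7363)^2 + 1.876^2) = 2.556191
Step 2: Project.
Since ||x|| > R, scale = R/||x|| = 2/2.556191 = 0.782414, proj(x) = scale * x
proj(x) = [-1.358505, 1.467809]
Step 3: Dot product.
a^T * proj(x) = -1*(-1.358505) + 2*1.467809 = 4.2941


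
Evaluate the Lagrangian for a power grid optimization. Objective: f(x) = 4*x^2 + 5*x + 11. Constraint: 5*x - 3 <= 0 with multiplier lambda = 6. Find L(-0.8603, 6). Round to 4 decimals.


Step 1: Evaluate f(x).
f(-0.8603) = 4*(-0.8603)^2 + 5*(-0.8603) + 11 = 9.659
Step 2: Evaluate g(x).
g(-0.8603) = 5*-0.8603 - 3 = -7.3015
Step 3: Compute Lagrangian.
L = 9.659 + 6*-7.3015 = -34.15


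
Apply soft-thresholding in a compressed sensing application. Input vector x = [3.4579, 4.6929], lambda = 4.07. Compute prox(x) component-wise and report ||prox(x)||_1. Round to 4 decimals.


Soft-thresholding with lambda = 4.07:
prox(3.4579) = sign(3.4579)*max(|3.4579| - 4.07, 0) = 0.0
prox(4.6929) = sign(4.6929)*max(|4.6929| - 4.07, 0) = 0.6229
prox(x) = [0.0, 0.6229]
||prox(x)||_1 = 0.0 + 0.6229 = 0.6229


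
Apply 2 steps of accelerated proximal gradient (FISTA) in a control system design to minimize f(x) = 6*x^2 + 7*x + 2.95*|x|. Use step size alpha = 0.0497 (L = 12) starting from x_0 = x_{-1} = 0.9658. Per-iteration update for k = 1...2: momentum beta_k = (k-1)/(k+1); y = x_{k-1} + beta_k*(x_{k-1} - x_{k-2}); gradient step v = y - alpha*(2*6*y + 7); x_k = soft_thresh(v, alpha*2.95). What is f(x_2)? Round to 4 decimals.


FISTA on f(x) = 6*x^2 + 7*x + 2.95*|x|
L = 12, alpha = 0.0497
Iteration 1: beta = 0.0, y = 0.9658 + 0.0*(0.9658 - 0.9658) = 0.9658
  grad(y) = 18.5896, v = y - alpha*grad = 0.0419
  prox(v) = soft_thresh(0.0419, 0.1466) = 0.0
Iteration 2: beta = 0.3333, y = 0.0 + 0.3333*(0.0 - 0.9658) = -0.3219
  grad(y) = 3.1368, v = y - alpha*grad = -0.4778
  prox(v) = soft_thresh(-0.4778, 0.1466) = -0.3312
f(x_2) = 6*(-0.3312)^2 + 7*(-0.3312) + 2.95*|-0.3312| = -0.6832


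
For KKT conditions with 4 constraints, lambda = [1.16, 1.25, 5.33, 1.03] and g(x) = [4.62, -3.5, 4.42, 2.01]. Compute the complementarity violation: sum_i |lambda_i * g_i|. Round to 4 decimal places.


KKT complementary slackness check:
lambda_1 * g_1 = 1.16 * 4.62 = 5.3592
lambda_2 * g_2 = 1.25 * -3.5 = -4.375
lambda_3 * g_3 = 5.33 * 4.42 = 23.5586
lambda_4 * g_4 = 1.03 * 2.01 = 2.0703
Total violation = 5.3592 + 4.375 + 23.5586 + 2.0703 = 35.3631


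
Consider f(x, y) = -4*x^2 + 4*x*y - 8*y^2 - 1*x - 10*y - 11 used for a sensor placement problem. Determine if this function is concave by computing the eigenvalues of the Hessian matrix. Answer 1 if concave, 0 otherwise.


The Hessian of f(x,y) = -4*x^2 + 4*x*y - 8*y^2 - 1*x - 10*y - 11 is:
H = [[-8, 4], [4, -16]]
Trace = -8 - 16 = -24
Determinant = -8*-16 - (4)^2 = 112
Discriminant = (-24)^2 - 4*112 = 128.0
Eigenvalues: lambda_1 = -17.6569, lambda_2 = -6.3431
The function is concave.

1


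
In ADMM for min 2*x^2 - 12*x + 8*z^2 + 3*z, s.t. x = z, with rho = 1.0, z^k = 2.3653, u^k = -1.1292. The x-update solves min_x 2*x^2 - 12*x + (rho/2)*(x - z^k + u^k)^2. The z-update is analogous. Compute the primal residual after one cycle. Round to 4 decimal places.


ADMM iteration with rho = 1.0, z^k = 2.3653, u^k = -1.1292
Step 1: x-update.
Minimize 2*x^2 - 12*x + (1.0/2)*(x - 2.3653 - 1.1292)^2
FOC: (2*2 + 1.0)*x = 12 + 1.0*(2.3653 + 1.1292)
x^{k+1} = 3.0989
Step 2: z-update.
Minimize 8*z^2 + 3*z + (1.0/2)*(3.0989 - z - 1.1292)^2
FOC: (2*8 + 1.0)*z = -3 + 1.0*(3.0989 - 1.1292)
z^{k+1} = -0.0606
Step 3: u-update.
u^{k+1} = -1.1292 + 3.0989 + 0.0606 = 2.0303
Step 4: Primal residual = |3.0989 + 0.0606| = 3.1595


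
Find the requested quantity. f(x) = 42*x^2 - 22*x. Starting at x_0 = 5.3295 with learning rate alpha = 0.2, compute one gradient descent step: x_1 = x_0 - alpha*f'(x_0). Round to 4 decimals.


We compute the gradient at x_0 and apply the update.
f'(x) = 84*x - 22
f'(5.3295) = 84*5.3295 - 22 = 425.678
x_1 = 5.3295 - 0.2*425.678 = -79.8061


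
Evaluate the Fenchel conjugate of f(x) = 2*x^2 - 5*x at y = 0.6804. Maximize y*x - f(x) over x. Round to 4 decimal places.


f*(y) = sup_x {y*x - a*x^2 - b*x} = sup_x {(y-b)*x - a*x^2}
FOC: (y - b) - 2a*x = 0 => x* = (y - b)/(2a)
x* = (0.6804 + 5)/(2*2) = 1.4201
f*(0.6804) = (y-b)^2/(4a) = (0.6804 + 5)^2/(4*2)
= 32.2669/8 = 4.0334


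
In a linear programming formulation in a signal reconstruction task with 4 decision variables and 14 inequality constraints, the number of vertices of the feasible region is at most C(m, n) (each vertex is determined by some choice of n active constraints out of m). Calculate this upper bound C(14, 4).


Each vertex corresponds to some choice of n active constraints out of m, so the number of vertices is at most C(m, n) = m! / (n!(m-n)!).
m = 14, n = 4
Numerator: 14 * 13 * 12 * 11
Denominator: 4! = 24
C(14, 4) = 1001


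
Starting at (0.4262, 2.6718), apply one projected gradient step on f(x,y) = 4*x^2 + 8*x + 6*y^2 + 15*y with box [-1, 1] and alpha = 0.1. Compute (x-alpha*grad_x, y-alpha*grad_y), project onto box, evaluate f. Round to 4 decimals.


Step 1: Compute gradient at (0.4262, 2.6718).
grad_x = 2*4*0.4262 + 8 = 11.4096
grad_y = 2*6*2.6718 + 15 = 47.0616
Step 2: Gradient step.
x_raw = 0.4262 - 0.1*11.4096 = -0.7148
y_raw = 2.6718 - 0.1*47.0616 = -2.0344
Step 3: Project onto [-1, 1].
x_proj = clip(-0.7148) = -0.7148
y_proj = clip(-2.0344) = -1.0
Step 4: Evaluate f.
f(-0.7148, -1.0) = -12.6746


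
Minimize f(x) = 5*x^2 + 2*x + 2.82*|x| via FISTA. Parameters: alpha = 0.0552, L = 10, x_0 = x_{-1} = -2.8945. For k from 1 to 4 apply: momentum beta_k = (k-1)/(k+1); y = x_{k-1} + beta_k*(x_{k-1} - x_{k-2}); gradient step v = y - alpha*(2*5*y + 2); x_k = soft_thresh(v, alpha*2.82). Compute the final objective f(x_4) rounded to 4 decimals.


FISTA on f(x) = 5*x^2 + 2*x + 2.82*|x|
L = 10, alpha = 0.0552
Iteration 1: beta = 0.0, y = -2.8945 + 0.0*(-2.8945 + 2.8945) = -2.8945
  grad(y) = -26.945, v = y - alpha*grad = -1.4071
  prox(v) = soft_thresh(-1.4071, 0.1557) = -1.2515
Iteration 2: beta = 0.3333, y = -1.2515 + 0.3333*(-1.2515 + 2.8945) = -0.7038
  grad(y) = -5.038, v = y - alpha*grad = -0.4257
  prox(v) = soft_thresh(-0.4257, 0.1557) = -0.27
Iteration 3: beta = 0.5, y = -0.27 + 0.5*(-0.27 + 1.2515) = 0.2207
  grad(y) = 4.2068, v = y - alpha*grad = -0.0115
  prox(v) = soft_thresh(-0.0115, 0.1557) = 0.0
Iteration 4: beta = 0.6, y = 0.0 + 0.6*(0.0 + 0.27) = 0.162
  grad(y) = 3.6202, v = y - alpha*grad = -0.0378
  prox(v) = soft_thresh(-0.0378, 0.1557) = 0.0
f(x_4) = 5*0.0^2 + 2*0.0 + 2.82*|0.0| = 0.0


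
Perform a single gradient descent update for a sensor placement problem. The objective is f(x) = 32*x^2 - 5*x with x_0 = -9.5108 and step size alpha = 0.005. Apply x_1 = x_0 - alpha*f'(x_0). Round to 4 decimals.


We compute the gradient at x_0 and apply the update.
f'(x) = 64*x - 5
f'(-9.5108) = 64*-9.5108 - 5 = -613.6912
x_1 = -9.5108 - 0.005*-613.6912 = -6.4423


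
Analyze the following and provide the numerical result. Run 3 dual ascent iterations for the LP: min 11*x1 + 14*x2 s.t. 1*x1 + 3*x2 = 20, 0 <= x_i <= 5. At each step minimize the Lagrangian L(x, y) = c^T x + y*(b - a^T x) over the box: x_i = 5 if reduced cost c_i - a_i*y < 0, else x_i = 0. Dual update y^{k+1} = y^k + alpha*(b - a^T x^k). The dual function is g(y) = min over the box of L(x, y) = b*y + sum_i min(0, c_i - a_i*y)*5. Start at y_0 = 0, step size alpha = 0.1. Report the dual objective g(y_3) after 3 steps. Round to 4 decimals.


Dual ascent for LP: min 11*x1 + 14*x2, 1*x1 + 3*x2 = 20, 0 <= x_i <= 5
Step 1: y^k = 0.0, reduced costs: (11.0, 14.0)
  x^k = (0.0, 0.0), subgradient = b - a^T x = 20.0
  y^{k+1} = 0.0 + 0.1*20.0 = 2.0
Step 2: y^k = 2.0, reduced costs: (9.0, 8.0)
  x^k = (0.0, 0.0), subgradient = b - a^T x = 20.0
  y^{k+1} = 2.0 + 0.1*20.0 = 4.0
Step 3: y^k = 4.0, reduced costs: (7.0, 2.0)
  x^k = (0.0, 0.0), subgradient = b - a^T x = 20.0
  y^{k+1} = 4.0 + 0.1*20.0 = 6.0
Dual objective at y_3 = 6.0: reduced costs (5.0, -4.0), box minimizer x = (0.0, 5.0)
g(y_3) = b*y + (c1 - a1*y)*x1 + (c2 - a2*y)*x2 = 20*6.0 + 5.0*0.0 + (-4.0)*5.0 = 120.0 + 0.0 - 20.0 = 100.0


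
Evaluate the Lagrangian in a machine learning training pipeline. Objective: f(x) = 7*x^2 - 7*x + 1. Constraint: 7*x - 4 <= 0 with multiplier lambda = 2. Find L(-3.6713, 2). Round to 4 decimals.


Step 1: Evaluate f(x).
f(-3.6713) = 7*(-3.6713)^2 - 7*(-3.6713) + 1 = 121.0482
Step 2: Evaluate g(x).
g(-3.6713) = 7*-3.6713 - 4 = -29.6991
Step 3: Compute Lagrangian.
L = 121.0482 + 2*-29.6991 = 61.65


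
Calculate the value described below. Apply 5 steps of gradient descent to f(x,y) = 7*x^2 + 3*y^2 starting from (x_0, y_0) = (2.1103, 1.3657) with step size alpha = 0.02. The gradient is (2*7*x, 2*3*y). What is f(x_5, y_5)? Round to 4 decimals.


Gradient descent on f(x,y) = 7*x^2 + 3*y^2.
Starting point: (2.1103, 1.3657), alpha = 0.02
Step 1: grad_x = 2*7*2.1103 = 29.5442, grad_y = 2*3*1.3657 = 8.1942
  x_1 = 2.1103 - 0.02*29.5442 = 1.5194
  y_1 = 1.3657 - 0.02*8.1942 = 1.2018
Step 2: grad_x = 2*7*1.5194 = 21.2718, grad_y = 2*3*1.2018 = 7.2109
  x_2 = 1.5194 - 0.02*21.2718 = 1.094
  y_2 = 1.2018 - 0.02*7.2109 = 1.0576
Step 3: grad_x = 2*7*1.094 = 15.3157, grad_y = 2*3*1.0576 = 6.3456
  x_3 = 1.094 - 0.02*15.3157 = 0.7877
  y_3 = 1.0576 - 0.02*6.3456 = 0.9307
Step 4: grad_x = 2*7*0.7877 = 11.0273, grad_y = 2*3*0.9307 = 5.5841
  x_4 = 0.7877 - 0.02*11.0273 = 0.5671
  y_4 = 0.9307 - 0.02*5.5841 = 0.819
Step 5: grad_x = 2*7*0.5671 = 7.9397, grad_y = 2*3*0.819 = 4.914
  x_5 = 0.5671 - 0.02*7.9397 = 0.4083
  y_5 = 0.819 - 0.02*4.914 = 0.7207
f(0.4083, 0.7207) = 7*0.4083^2 + 3*0.7207^2 = 2.7254


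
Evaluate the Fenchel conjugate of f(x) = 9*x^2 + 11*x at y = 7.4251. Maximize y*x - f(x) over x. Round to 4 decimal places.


f*(y) = sup_x {y*x - a*x^2 - b*x} = sup_x {(y-b)*x - a*x^2}
FOC: (y - b) - 2a*x = 0 => x* = (y - b)/(2a)
x* = (7.4251 - 11)/(2*9) = -0.1986
f*(7.4251) = (y-b)^2/(4a) = (7.4251 - 11)^2/(4*9)
= 12.7799/36 = 0.355


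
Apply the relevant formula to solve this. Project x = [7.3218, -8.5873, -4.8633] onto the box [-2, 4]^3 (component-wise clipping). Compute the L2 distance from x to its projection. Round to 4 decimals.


Project each component onto [-2, 4].
clip(7.3218) = 4.0, clip(-8.5873) = -2.0, clip(-4.8633) = -2.0
Projection = [4.0, -2.0, -2.0]
Squared diffs: [11.0344, 43.3925, 8.1985]
Distance = sqrt(62.6254) = 7.9136


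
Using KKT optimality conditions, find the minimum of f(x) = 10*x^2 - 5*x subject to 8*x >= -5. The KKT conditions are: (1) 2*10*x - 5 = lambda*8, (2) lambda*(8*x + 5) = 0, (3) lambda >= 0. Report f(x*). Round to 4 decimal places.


Step 1: Try lambda = 0 (constraint inactive).
Stationarity: 2*10*x - 5 = 0
x* = 5/(2*10) = 0.25
Check constraint: 8*0.25 = 2.0 >= -5 -- satisfied.
Step 2: Compute optimal value.
f(x*) = 10*0.25^2 - 5*0.25 = -0.625


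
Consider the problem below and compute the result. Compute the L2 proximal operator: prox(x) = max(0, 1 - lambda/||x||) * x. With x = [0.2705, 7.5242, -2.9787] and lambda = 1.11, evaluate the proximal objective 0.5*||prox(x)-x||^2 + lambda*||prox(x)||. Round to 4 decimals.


Step 1: Compute ||x||.
||x|| = 8.0969
Step 2: Compute scaling factor.
scale = max(0, 1 - 1.11/8.0969) = 0.8629
Step 3: prox(x) = [0.2334, 6.4927, -2.5704]
||prox(x)|| = 6.9869
Step 4: Proximal objective.
0.5*||prox-x||^2 = 0.6161
lambda*||prox|| = 7.7555
Total = 8.3715


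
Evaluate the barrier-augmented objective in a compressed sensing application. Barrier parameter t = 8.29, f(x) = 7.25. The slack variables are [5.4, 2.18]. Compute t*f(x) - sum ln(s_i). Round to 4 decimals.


Step 1: Compute log-barrier.
ln values: [1.6864, 0.7793]
phi = -(1.6864 + 0.7793) = -2.4657
Step 2: Compute augmented objective.
t*f(x) = 8.29*7.25 = 60.1025
Total = 60.1025 - 2.4657 = 57.6368


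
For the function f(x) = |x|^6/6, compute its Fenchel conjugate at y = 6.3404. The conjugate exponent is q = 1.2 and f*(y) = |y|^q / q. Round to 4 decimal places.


The conjugate exponent q satisfies 1/p + 1/q = 1.
p = 6, so q = 6/(6 - 1) = 1.2
|y|^q = 6.3404^1.2 = 9.1736
f*(6.3404) = 9.1736 / 1.2 = 7.6447


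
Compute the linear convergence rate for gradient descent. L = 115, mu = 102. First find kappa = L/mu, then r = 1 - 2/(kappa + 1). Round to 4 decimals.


Step 1: Compute the condition number.
kappa = L/mu = 115/102 = 1.1275
Step 2: Compute the convergence rate.
r = 1 - 2/(kappa + 1) = 1 - 2*mu/(L + mu) = (L - mu)/(L + mu) = 13/217 = 0.0599


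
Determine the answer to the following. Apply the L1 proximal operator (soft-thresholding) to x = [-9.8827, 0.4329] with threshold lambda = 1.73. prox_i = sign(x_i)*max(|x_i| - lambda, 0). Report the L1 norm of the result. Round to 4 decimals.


Soft-thresholding with lambda = 1.73:
prox(-9.8827) = sign(-9.8827)*max(|-9.8827| - 1.73, 0) = -8.1527
prox(0.4329) = sign(0.4329)*max(|0.4329| - 1.73, 0) = 0.0
prox(x) = [-8.1527, 0.0]
||prox(x)||_1 = 8.1527 + 0.0 = 8.1527


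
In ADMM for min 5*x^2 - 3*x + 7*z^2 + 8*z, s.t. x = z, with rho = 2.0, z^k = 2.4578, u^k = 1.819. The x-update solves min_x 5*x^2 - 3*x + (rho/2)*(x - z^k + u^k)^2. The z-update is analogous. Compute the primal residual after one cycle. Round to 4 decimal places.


ADMM iteration with rho = 2.0, z^k = 2.4578, u^k = 1.819
Step 1: x-update.
Minimize 5*x^2 - 3*x + (2.0/2)*(x - 2.4578 + 1.819)^2
FOC: (2*5 + 2.0)*x = 3 + 2.0*(2.4578 - 1.819)
x^{k+1} = 0.3565
Step 2: z-update.
Minimize 7*z^2 + 8*z + (2.0/2)*(0.3565 - z + 1.819)^2
FOC: (2*7 + 2.0)*z = -8 + 2.0*(0.3565 + 1.819)
z^{k+1} = -0.2281
Step 3: u-update.
u^{k+1} = 1.819 + 0.3565 + 0.2281 = 2.4035
Step 4: Primal residual = |0.3565 + 0.2281| = 0.5845


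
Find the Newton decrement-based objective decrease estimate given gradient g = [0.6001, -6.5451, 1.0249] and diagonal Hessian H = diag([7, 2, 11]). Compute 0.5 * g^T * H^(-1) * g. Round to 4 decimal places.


Step 1: H is diagonal, so H^(-1) * g = [0.0857, -3.2726, 0.0932].
Step 2: g^T H^(-1) g = sum_i g_i^2 / H_ii
  = (0.6001)^2/7 + (-6.5451)^2/2 + (1.0249)^2/11
  = 0.0514 + 21.4192 + 0.0955 = 21.5661
Step 3: Objective decrease = 0.5 * g^T H^(-1) g = 10.7831


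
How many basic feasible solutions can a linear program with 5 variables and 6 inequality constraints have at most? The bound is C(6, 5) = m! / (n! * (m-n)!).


Each vertex corresponds to some choice of n active constraints out of m, so the number of vertices is at most C(m, n) = m! / (n!(m-n)!).
m = 6, n = 5
Numerator: 6 * 5 * 4 * 3 * 2
Denominator: 5! = 120
C(6, 5) = 6


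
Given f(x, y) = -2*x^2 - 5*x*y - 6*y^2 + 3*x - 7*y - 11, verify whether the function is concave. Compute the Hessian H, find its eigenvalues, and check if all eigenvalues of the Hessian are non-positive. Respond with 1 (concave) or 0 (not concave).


The Hessian of f(x,y) = -2*x^2 - 5*x*y - 6*y^2 + 3*x - 7*y - 11 is:
H = [[-4, -5], [-5, -12]]
Trace = -4 - 12 = -16
Determinant = -4*-12 - (-5)^2 = 23
Discriminant = (-16)^2 - 4*23 = 164.0
Eigenvalues: lambda_1 = -14.4031, lambda_2 = -1.5969
The function is concave.

1


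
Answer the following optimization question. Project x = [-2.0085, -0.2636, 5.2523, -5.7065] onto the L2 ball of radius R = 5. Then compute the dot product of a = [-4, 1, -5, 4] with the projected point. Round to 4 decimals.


Step 1: Compute ||x|| (intermediates to 6 decimals).
||x|| = sqrt((-2.0085)^2 + (-0.2636)^2 + 5.2523^2 + (-5.7065)^2) = 8.015881
Step 2: Project.
Since ||x|| > R, scale = R/||x|| = 5/8.015881 = 0.623762, proj(x) = scale * x
proj(x) = [-1.252826, -0.164424, 3.276185, -3.559498]
Step 3: Dot product.
a^T * proj(x) = -4*(-1.252826) + 1*(-0.164424) - 5*3.276185 + 4*(-3.559498) = -25.772


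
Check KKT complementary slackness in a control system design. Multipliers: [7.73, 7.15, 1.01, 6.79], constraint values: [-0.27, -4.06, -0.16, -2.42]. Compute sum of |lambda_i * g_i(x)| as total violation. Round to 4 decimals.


KKT complementary slackness check:
lambda_1 * g_1 = 7.73 * -0.27 = -2.0871
lambda_2 * g_2 = 7.15 * -4.06 = -29.029
lambda_3 * g_3 = 1.01 * -0.16 = -0.1616
lambda_4 * g_4 = 6.79 * -2.42 = -16.4318
Total violation = 2.0871 + 29.029 + 0.1616 + 16.4318 = 47.7095


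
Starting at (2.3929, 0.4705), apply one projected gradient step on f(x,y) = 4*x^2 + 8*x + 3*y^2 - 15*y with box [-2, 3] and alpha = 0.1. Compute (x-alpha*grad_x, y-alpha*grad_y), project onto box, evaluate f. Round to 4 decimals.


Step 1: Compute gradient at (2.3929, 0.4705).
grad_x = 2*4*2.3929 + 8 = 27.1432
grad_y = 2*3*0.4705 - 15 = -12.177
Step 2: Gradient step.
x_raw = 2.3929 - 0.1*27.1432 = -0.3214
y_raw = 0.4705 - 0.1*-12.177 = 1.6882
Step 3: Project onto [-2, 3].
x_proj = clip(-0.3214) = -0.3214
y_proj = clip(1.6882) = 1.6882
Step 4: Evaluate f.
f(-0.3214, 1.6882) = -18.9311


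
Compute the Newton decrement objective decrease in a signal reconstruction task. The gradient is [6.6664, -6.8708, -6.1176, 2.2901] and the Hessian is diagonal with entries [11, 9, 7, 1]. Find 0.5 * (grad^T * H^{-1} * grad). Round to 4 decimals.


Step 1: H is diagonal, so H^(-1) * g = [0.606, -0.7634, -0.8739, 2.2901].
Step 2: g^T H^(-1) g = sum_i g_i^2 / H_ii
  = (6.6664)^2/11 + (-6.8708)^2/9 + (-6.1176)^2/7 + (2.2901)^2/1
  = 4.0401 + 5.2453 + 5.3464 + 5.2446 = 19.8764
Step 3: Objective decrease = 0.5 * g^T H^(-1) g = 9.9382


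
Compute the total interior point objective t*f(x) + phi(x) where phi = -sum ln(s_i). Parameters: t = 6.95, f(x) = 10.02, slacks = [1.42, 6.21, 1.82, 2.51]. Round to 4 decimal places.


Step 1: Compute log-barrier.
ln values: [0.3507, 1.8262, 0.5988, 0.9203]
phi = -(0.3507 + 1.8262 + 0.5988 + 0.9203) = -3.6959
Step 2: Compute augmented objective.
t*f(x) = 6.95*10.02 = 69.639
Total = 69.639 - 3.6959 = 65.9431


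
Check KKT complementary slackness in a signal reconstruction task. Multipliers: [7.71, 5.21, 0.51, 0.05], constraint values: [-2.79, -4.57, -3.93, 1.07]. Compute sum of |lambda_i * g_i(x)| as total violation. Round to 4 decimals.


KKT complementary slackness check:
lambda_1 * g_1 = 7.71 * -2.79 = -21.5109
lambda_2 * g_2 = 5.21 * -4.57 = -23.8097
lambda_3 * g_3 = 0.51 * -3.93 = -2.0043
lambda_4 * g_4 = 0.05 * 1.07 = 0.0535
Total violation = 21.5109 + 23.8097 + 2.0043 + 0.0535 = 47.3784


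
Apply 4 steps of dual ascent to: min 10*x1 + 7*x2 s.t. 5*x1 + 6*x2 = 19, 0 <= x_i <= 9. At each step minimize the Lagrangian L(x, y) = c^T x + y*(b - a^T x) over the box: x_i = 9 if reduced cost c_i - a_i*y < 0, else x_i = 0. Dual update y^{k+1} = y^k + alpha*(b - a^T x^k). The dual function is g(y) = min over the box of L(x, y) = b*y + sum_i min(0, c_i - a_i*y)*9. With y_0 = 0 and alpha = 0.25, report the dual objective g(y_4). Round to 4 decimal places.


Dual ascent for LP: min 10*x1 + 7*x2, 5*x1 + 6*x2 = 19, 0 <= x_i <= 9
Step 1: y^k = 0.0, reduced costs: (10.0, 7.0)
  x^k = (0.0, 0.0), subgradient = b - a^T x = 19.0
  y^{k+1} = 0.0 + 0.25*19.0 = 4.75
Step 2: y^k = 4.75, reduced costs: (-13.75, -21.5)
  x^k = (9.0, 9.0), subgradient = b - a^T x = -80.0
  y^{k+1} = 4.75 + 0.25*-80.0 = -15.25
Step 3: y^k = -15.25, reduced costs: (86.25, 98.5)
  x^k = (0.0, 0.0), subgradient = b - a^T x = 19.0
  y^{k+1} = -15.25 + 0.25*19.0 = -10.5
Step 4: y^k = -10.5, reduced costs: (62.5, 70.0)
  x^k = (0.0, 0.0), subgradient = b - a^T x = 19.0
  y^{k+1} = -10.5 + 0.25*19.0 = -5.75
Dual objective at y_4 = -5.75: reduced costs (38.75, 41.5), box minimizer x = (0.0, 0.0)
g(y_4) = b*y + (c1 - a1*y)*x1 + (c2 - a2*y)*x2 = 19*(-5.75) + 38.75*0.0 + 41.5*0.0 = -109.25 + 0.0 + 0.0 = -109.25


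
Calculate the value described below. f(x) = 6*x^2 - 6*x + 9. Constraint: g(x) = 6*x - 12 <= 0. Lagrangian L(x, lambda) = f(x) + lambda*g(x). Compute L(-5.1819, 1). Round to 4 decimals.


Step 1: Evaluate f(x).
f(-5.1819) = 6*(-5.1819)^2 - 6*(-5.1819) + 9 = 201.2039
Step 2: Evaluate g(x).
g(-5.1819) = 6*-5.1819 - 12 = -43.0914
Step 3: Compute Lagrangian.
L = 201.2039 + 1*-43.0914 = 158.1125


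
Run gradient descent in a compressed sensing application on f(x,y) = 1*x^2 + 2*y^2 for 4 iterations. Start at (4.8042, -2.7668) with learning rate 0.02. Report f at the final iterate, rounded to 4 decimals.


Gradient descent on f(x,y) = 1*x^2 + 2*y^2.
Starting point: (4.8042, -2.7668), alpha = 0.02
Step 1: grad_x = 2*1*4.8042 = 9.6084, grad_y = 2*2*-2.7668 = -11.0672
  x_1 = 4.8042 - 0.02*9.6084 = 4.612
  y_1 = -2.7668 - 0.02*-11.0672 = -2.5455
Step 2: grad_x = 2*1*4.612 = 9.2241, grad_y = 2*2*-2.5455 = -10.1818
  x_2 = 4.612 - 0.02*9.2241 = 4.4276
  y_2 = -2.5455 - 0.02*-10.1818 = -2.3418
Step 3: grad_x = 2*1*4.4276 = 8.8551, grad_y = 2*2*-2.3418 = -9.3673
  x_3 = 4.4276 - 0.02*8.8551 = 4.2504
  y_3 = -2.3418 - 0.02*-9.3673 = -2.1545
Step 4: grad_x = 2*1*4.2504 = 8.5009, grad_y = 2*2*-2.1545 = -8.6179
  x_4 = 4.2504 - 0.02*8.5009 = 4.0804
  y_4 = -2.1545 - 0.02*-8.6179 = -1.9821
f(4.0804, -1.9821) = 1*4.0804^2 + 2*(-1.9821)^2 = 24.5075


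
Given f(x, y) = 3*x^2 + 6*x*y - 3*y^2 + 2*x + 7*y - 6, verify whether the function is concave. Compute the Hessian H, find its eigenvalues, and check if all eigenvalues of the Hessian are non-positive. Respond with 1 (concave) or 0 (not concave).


The Hessian of f(x,y) = 3*x^2 + 6*x*y - 3*y^2 + 2*x + 7*y - 6 is:
H = [[6, 6], [6, -6]]
Trace = 6 - 6 = 0
Determinant = 6*-6 - (6)^2 = -72
Discriminant = (0)^2 - 4*-72 = 288.0
Eigenvalues: lambda_1 = -8.4853, lambda_2 = 8.4853
The function is not concave.

0


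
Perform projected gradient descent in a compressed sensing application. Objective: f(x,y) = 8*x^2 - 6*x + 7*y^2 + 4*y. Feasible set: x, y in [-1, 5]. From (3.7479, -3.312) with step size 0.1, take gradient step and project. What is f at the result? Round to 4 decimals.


Step 1: Compute gradient at (3.7479, -3.312).
grad_x = 2*8*3.7479 - 6 = 53.9664
grad_y = 2*7*-3.312 + 4 = -42.368
Step 2: Gradient step.
x_raw = 3.7479 - 0.1*53.9664 = -1.6487
y_raw = -3.312 - 0.1*-42.368 = 0.9248
Step 3: Project onto [-1, 5].
x_proj = clip(-1.6487) = -1.0
y_proj = clip(0.9248) = 0.9248
Step 4: Evaluate f.
f(-1.0, 0.9248) = 23.686


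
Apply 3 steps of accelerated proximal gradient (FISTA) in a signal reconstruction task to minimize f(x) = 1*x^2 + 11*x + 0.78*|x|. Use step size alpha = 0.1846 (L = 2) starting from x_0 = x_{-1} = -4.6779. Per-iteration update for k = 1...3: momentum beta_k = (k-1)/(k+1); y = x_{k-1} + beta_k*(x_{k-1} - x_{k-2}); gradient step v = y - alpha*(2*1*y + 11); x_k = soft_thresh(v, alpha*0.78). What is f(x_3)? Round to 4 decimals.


FISTA on f(x) = 1*x^2 + 11*x + 0.78*|x|
L = 2, alpha = 0.1846
Iteration 1: beta = 0.0, y = -4.6779 + 0.0*(-4.6779 + 4.6779) = -4.6779
  grad(y) = 1.6442, v = y - alpha*grad = -4.9814
  prox(v) = soft_thresh(-4.9814, 0.144) = -4.8374
Iteration 2: beta = 0.3333, y = -4.8374 + 0.3333*(-4.8374 + 4.6779) = -4.8906
  grad(y) = 1.2188, v = y - alpha*grad = -5.1156
  prox(v) = soft_thresh(-5.1156, 0.144) = -4.9716
Iteration 3: beta = 0.5, y = -4.9716 + 0.5*(-4.9716 + 4.8374) = -5.0387
  grad(y) = 0.9226, v = y - alpha*grad = -5.209
  prox(v) = soft_thresh(-5.209, 0.144) = -5.065
f(x_3) = 1*(-5.065)^2 + 11*(-5.065) + 0.78*|-5.065| = -26.1101


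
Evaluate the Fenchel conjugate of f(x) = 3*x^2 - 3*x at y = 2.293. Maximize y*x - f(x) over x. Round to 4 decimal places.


f*(y) = sup_x {y*x - a*x^2 - b*x} = sup_x {(y-b)*x - a*x^2}
FOC: (y - b) - 2a*x = 0 => x* = (y - b)/(2a)
x* = (2.293 + 3)/(2*3) = 0.8822
f*(2.293) = (y-b)^2/(4a) = (2.293 + 3)^2/(4*3)
= 28.0158/12 = 2.3347


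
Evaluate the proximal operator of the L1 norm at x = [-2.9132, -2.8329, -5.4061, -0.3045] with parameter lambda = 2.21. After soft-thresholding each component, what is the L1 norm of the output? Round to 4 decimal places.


Soft-thresholding with lambda = 2.21:
prox(-2.9132) = sign(-2.9132)*max(|-2.9132| - 2.21, 0) = -0.7032
prox(-2.8329) = sign(-2.8329)*max(|-2.8329| - 2.21, 0) = -0.6229
prox(-5.4061) = sign(-5.4061)*max(|-5.4061| - 2.21, 0) = -3.1961
prox(-0.3045) = sign(-0.3045)*max(|-0.3045| - 2.21, 0) = 0.0
prox(x) = [-0.7032, -0.6229, -3.1961, 0.0]
||prox(x)||_1 = 0.7032 + 0.6229 + 3.1961 + 0.0 = 4.5222


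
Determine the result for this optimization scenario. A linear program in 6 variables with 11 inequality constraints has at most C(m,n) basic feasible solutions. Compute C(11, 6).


Each vertex corresponds to some choice of n active constraints out of m, so the number of vertices is at most C(m, n) = m! / (n!(m-n)!).
m = 11, n = 6
Numerator: 11 * 10 * 9 * 8 * 7 * 6
Denominator: 6! = 720
C(11, 6) = 462


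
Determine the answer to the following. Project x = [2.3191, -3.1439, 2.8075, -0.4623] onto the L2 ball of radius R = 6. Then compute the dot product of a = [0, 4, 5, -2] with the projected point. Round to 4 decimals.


Step 1: Compute ||x|| (intermediates to 6 decimals).
||x|| = sqrt(2.3191^2 + (-3.1439)^2 + 2.8075^2 + (-0.4623)^2) = 4.833023
Step 2: Project.
Since ||x|| <= R, proj = x (no scaling needed).
proj(x) = [2.3191, -3.1439, 2.8075, -0.4623]
Step 3: Dot product.
a^T * proj(x) = 0*2.3191 + 4*(-3.1439) + 5*2.8075 - 2*(-0.4623) = 2.3865


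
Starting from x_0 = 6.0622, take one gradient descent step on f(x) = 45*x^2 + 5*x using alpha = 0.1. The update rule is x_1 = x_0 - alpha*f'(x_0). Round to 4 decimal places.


We compute the gradient at x_0 and apply the update.
f'(x) = 90*x + 5
f'(6.0622) = 90*6.0622 + 5 = 550.598
x_1 = 6.0622 - 0.1*550.598 = -48.9976


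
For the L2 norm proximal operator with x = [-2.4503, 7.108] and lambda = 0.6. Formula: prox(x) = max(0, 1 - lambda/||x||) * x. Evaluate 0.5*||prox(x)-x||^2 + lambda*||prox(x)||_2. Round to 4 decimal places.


Step 1: Compute ||x||.
||x|| = 7.5185
Step 2: Compute scaling factor.
scale = max(0, 1 - 0.6/7.5185) = 0.9202
Step 3: prox(x) = [-2.2548, 6.5408]
||prox(x)|| = 6.9185
Step 4: Proximal objective.
0.5*||prox-x||^2 = 0.18
lambda*||prox|| = 4.1511
Total = 4.3311


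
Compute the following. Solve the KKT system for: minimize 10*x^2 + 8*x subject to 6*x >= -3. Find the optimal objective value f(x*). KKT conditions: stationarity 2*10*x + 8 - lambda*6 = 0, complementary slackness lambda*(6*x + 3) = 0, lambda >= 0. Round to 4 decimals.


Step 1: Try lambda = 0 (constraint inactive).
Stationarity: 2*10*x + 8 = 0
x* = -8/(2*10) = -0.4
Check constraint: 6*-0.4 = -2.4 >= -3 -- satisfied.
Step 2: Compute optimal value.
f(x*) = 10*(-0.4)^2 + 8*(-0.4) = -1.6


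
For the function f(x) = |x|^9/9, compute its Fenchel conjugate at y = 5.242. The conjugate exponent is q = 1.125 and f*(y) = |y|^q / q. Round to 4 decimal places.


The conjugate exponent q satisfies 1/p + 1/q = 1.
p = 9, so q = 9/(9 - 1) = 1.125
|y|^q = 5.242^1.125 = 6.4481
f*(5.242) = 6.4481 / 1.125 = 5.7317


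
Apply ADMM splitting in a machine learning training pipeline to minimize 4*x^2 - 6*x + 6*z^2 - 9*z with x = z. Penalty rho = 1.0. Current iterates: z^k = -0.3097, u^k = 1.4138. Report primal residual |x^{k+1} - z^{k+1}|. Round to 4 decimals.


ADMM iteration with rho = 1.0, z^k = -0.3097, u^k = 1.4138
Step 1: x-update.
Minimize 4*x^2 - 6*x + (1.0/2)*(x + 0.3097 + 1.4138)^2
FOC: (2*4 + 1.0)*x = 6 + 1.0*(-0.3097 - 1.4138)
x^{k+1} = 0.4752
Step 2: z-update.
Minimize 6*z^2 - 9*z + (1.0/2)*(0.4752 - z + 1.4138)^2
FOC: (2*6 + 1.0)*z = 9 + 1.0*(0.4752 + 1.4138)
z^{k+1} = 0.8376
Step 3: u-update.
u^{k+1} = 1.4138 + 0.4752 - 0.8376 = 1.0514
Step 4: Primal residual = |0.4752 - 0.8376| = 0.3624


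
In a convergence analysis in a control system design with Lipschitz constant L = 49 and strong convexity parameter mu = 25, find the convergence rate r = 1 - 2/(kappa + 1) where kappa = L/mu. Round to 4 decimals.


Step 1: Compute the condition number.
kappa = L/mu = 49/25 = 1.96
Step 2: Compute the convergence rate.
r = 1 - 2/(kappa + 1) = 1 - 2*mu/(L + mu) = (L - mu)/(L + mu) = 24/74 = 0.3243


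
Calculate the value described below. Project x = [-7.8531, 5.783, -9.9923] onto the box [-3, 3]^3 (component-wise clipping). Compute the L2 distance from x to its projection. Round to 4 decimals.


Project each component onto [-3, 3].
clip(-7.8531) = -3.0, clip(5.783) = 3.0, clip(-9.9923) = -3.0
Projection = [-3.0, 3.0, -3.0]
Squared diffs: [23.5526, 7.7451, 48.8923]
Distance = sqrt(80.19) = 8.9549


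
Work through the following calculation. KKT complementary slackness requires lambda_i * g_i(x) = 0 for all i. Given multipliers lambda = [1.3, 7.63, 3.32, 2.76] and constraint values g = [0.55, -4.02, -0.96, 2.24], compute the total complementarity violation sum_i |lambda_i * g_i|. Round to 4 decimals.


KKT complementary slackness check:
lambda_1 * g_1 = 1.3 * 0.55 = 0.715
lambda_2 * g_2 = 7.63 * -4.02 = -30.6726
lambda_3 * g_3 = 3.32 * -0.96 = -3.1872
lambda_4 * g_4 = 2.76 * 2.24 = 6.1824
Total violation = 0.715 + 30.6726 + 3.1872 + 6.1824 = 40.7572


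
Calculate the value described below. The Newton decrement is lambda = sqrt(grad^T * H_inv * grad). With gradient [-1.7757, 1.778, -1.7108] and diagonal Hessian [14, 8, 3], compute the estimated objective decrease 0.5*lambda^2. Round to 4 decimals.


Step 1: H is diagonal, so H^(-1) * g = [-0.1268, 0.2223, -0.5703].
Step 2: g^T H^(-1) g = sum_i g_i^2 / H_ii
  = (-1.7757)^2/14 + (1.778)^2/8 + (-1.7108)^2/3
  = 0.2252 + 0.3952 + 0.9756 = 1.596
Step 3: Objective decrease = 0.5 * g^T H^(-1) g = 0.798


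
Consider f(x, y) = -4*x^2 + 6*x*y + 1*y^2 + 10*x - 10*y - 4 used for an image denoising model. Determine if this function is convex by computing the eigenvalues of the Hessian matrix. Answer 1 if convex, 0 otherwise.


The Hessian of f(x,y) = -4*x^2 + 6*x*y + 1*y^2 + 10*x - 10*y - 4 is:
H = [[-8, 6], [6, 2]]
Trace = -8 + 2 = -6
Determinant = -8*2 - (6)^2 = -52
Discriminant = (-6)^2 - 4*-52 = 244.0
Eigenvalues: lambda_1 = -10.8102, lambda_2 = 4.8102
The function is not convex.

0


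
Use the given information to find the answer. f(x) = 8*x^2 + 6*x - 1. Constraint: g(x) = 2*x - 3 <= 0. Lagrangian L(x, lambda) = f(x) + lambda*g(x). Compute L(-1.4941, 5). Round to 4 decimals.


Step 1: Evaluate f(x).
f(-1.4941) = 8*(-1.4941)^2 + 6*(-1.4941) - 1 = 7.8941
Step 2: Evaluate g(x).
g(-1.4941) = 2*-1.4941 - 3 = -5.9882
Step 3: Compute Lagrangian.
L = 7.8941 + 5*-5.9882 = -22.0469


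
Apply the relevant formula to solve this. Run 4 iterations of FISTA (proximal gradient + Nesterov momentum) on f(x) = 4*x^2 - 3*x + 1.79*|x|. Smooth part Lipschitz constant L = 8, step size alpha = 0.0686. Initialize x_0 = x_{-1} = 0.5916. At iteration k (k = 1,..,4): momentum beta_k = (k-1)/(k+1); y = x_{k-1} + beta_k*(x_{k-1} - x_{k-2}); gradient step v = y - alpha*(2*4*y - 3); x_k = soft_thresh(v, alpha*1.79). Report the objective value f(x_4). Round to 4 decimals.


FISTA on f(x) = 4*x^2 - 3*x + 1.79*|x|
L = 8, alpha = 0.0686
Iteration 1: beta = 0.0, y = 0.5916 + 0.0*(0.5916 - 0.5916) = 0.5916
  grad(y) = 1.7328, v = y - alpha*grad = 0.4727
  prox(v) = soft_thresh(0.4727, 0.1228) = 0.3499
Iteration 2: beta = 0.3333, y = 0.3499 + 0.3333*(0.3499 - 0.5916) = 0.2694
  grad(y) = -0.845, v = y - alpha*grad = 0.3273
  prox(v) = soft_thresh(0.3273, 0.1228) = 0.2046
Iteration 3: beta = 0.5, y = 0.2046 + 0.5*(0.2046 - 0.3499) = 0.1319
  grad(y) = -1.9451, v = y - alpha*grad = 0.2653
  prox(v) = soft_thresh(0.2653, 0.1228) = 0.1425
Iteration 4: beta = 0.6, y = 0.1425 + 0.6*(0.1425 - 0.2046) = 0.1053
  grad(y) = -2.1578, v = y - alpha*grad = 0.2533
  prox(v) = soft_thresh(0.2533, 0.1228) = 0.1305
f(x_4) = 4*0.1305^2 - 3*0.1305 + 1.79*|0.1305| = -0.0898


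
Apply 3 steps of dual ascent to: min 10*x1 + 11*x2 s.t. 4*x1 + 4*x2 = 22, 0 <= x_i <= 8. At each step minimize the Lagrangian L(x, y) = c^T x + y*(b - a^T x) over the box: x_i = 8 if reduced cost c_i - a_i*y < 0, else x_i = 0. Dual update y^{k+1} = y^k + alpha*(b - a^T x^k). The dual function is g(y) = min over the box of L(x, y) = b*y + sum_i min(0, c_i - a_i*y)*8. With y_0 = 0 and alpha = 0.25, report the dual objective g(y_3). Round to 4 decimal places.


Dual ascent for LP: min 10*x1 + 11*x2, 4*x1 + 4*x2 = 22, 0 <= x_i <= 8
Step 1: y^k = 0.0, reduced costs: (10.0, 11.0)
  x^k = (0.0, 0.0), subgradient = b - a^T x = 22.0
  y^{k+1} = 0.0 + 0.25*22.0 = 5.5
Step 2: y^k = 5.5, reduced costs: (-12.0, -11.0)
  x^k = (8.0, 8.0), subgradient = b - a^T x = -42.0
  y^{k+1} = 5.5 + 0.25*-42.0 = -5.0
Step 3: y^k = -5.0, reduced costs: (30.0, 31.0)
  x^k = (0.0, 0.0), subgradient = b - a^T x = 22.0
  y^{k+1} = -5.0 + 0.25*22.0 = 0.5
Dual objective at y_3 = 0.5: reduced costs (8.0, 9.0), box minimizer x = (0.0, 0.0)
g(y_3) = b*y + (c1 - a1*y)*x1 + (c2 - a2*y)*x2 = 22*0.5 + 8.0*0.0 + 9.0*0.0 = 11.0 + 0.0 + 0.0 = 11.0


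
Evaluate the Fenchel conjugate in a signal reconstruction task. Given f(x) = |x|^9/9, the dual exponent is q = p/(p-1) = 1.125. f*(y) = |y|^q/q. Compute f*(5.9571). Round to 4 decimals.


The conjugate exponent q satisfies 1/p + 1/q = 1.
p = 9, so q = 9/(9 - 1) = 1.125
|y|^q = 5.9571^1.125 = 7.4458
f*(5.9571) = 7.4458 / 1.125 = 6.6185


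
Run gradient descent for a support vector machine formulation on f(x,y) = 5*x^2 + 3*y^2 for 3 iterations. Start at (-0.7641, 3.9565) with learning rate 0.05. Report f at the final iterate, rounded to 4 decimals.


Gradient descent on f(x,y) = 5*x^2 + 3*y^2.
Starting point: (-0.7641, 3.9565), alpha = 0.05
Step 1: grad_x = 2*5*-0.7641 = -7.641, grad_y = 2*3*3.9565 = 23.739
  x_1 = -0.7641 - 0.05*-7.641 = -0.3821
  y_1 = 3.9565 - 0.05*23.739 = 2.7696
Step 2: grad_x = 2*5*-0.3821 = -3.8205, grad_y = 2*3*2.7696 = 16.6173
  x_2 = -0.3821 - 0.05*-3.8205 = -0.191
  y_2 = 2.7696 - 0.05*16.6173 = 1.9387
Step 3: grad_x = 2*5*-0.191 = -1.9103, grad_y = 2*3*1.9387 = 11.6321
  x_3 = -0.191 - 0.05*-1.9103 = -0.0955
  y_3 = 1.9387 - 0.05*11.6321 = 1.3571
f(-0.0955, 1.3571) = 5*(-0.0955)^2 + 3*1.3571^2 = 5.5706


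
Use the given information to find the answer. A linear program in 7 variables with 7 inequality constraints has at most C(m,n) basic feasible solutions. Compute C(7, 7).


Each vertex corresponds to some choice of n active constraints out of m, so the number of vertices is at most C(m, n) = m! / (n!(m-n)!).
m = 7, n = 7
Numerator: 7 * 6 * 5 * 4 * 3 * 2 * 1
Denominator: 7! = 5040
C(7, 7) = 1


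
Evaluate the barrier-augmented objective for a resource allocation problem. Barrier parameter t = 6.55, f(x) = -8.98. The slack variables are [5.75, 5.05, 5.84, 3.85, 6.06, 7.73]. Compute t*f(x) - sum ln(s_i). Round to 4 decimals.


Step 1: Compute log-barrier.
ln values: [1.7492, 1.6194, 1.7647, 1.3481, 1.8017, 2.0451]
phi = -(1.7492 + 1.6194 + 1.7647 + 1.3481 + 1.8017 + 2.0451) = -10.3282
Step 2: Compute augmented objective.
t*f(x) = 6.55*-8.98 = -58.819
Total = -58.819 - 10.3282 = -69.1472


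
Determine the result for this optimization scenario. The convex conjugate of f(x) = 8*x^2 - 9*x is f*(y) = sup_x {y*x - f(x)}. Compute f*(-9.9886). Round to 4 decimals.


f*(y) = sup_x {y*x - a*x^2 - b*x} = sup_x {(y-b)*x - a*x^2}
FOC: (y - b) - 2a*x = 0 => x* = (y - b)/(2a)
x* = (-9.9886 + 9)/(2*8) = -0.0618
f*(-9.9886) = (y-b)^2/(4a) = (-9.9886 + 9)^2/(4*8)
= 0.9773/32 = 0.0305


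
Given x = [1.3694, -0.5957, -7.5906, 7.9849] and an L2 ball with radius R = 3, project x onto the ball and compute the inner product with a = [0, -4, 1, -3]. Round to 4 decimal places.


Step 1: Compute ||x|| (intermediates to 6 decimals).
||x|| = sqrt(1.3694^2 + (-0.5957)^2 + (-7.5906)^2 + 7.9849^2) = 11.117821
Step 2: Project.
Since ||x|| > R, scale = R/||x|| = 3/11.117821 = 0.269837, proj(x) = scale * x
proj(x) = [0.369515, -0.160742, -2.048225, 2.154621]
Step 3: Dot product.
a^T * proj(x) = 0*0.369515 - 4*(-0.160742) + 1*(-2.048225) - 3*2.154621 = -7.8691


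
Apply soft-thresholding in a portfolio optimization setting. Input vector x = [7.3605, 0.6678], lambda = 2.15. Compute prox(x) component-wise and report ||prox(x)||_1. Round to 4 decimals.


Soft-thresholding with lambda = 2.15:
prox(7.3605) = sign(7.3605)*max(|7.3605| - 2.15, 0) = 5.2105
prox(0.6678) = sign(0.6678)*max(|0.6678| - 2.15, 0) = 0.0
prox(x) = [5.2105, 0.0]
||prox(x)||_1 = 5.2105 + 0.0 = 5.2105


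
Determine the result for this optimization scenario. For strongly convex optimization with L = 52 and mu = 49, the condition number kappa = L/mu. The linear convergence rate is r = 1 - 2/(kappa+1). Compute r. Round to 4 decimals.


Step 1: Compute the condition number.
kappa = L/mu = 52/49 = 1.0612
Step 2: Compute the convergence rate.
r = 1 - 2/(kappa + 1) = 1 - 2*mu/(L + mu) = (L - mu)/(L + mu) = 3/101 = 0.0297


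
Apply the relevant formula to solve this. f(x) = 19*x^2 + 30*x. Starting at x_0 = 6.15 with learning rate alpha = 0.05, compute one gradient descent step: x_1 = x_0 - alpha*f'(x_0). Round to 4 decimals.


We compute the gradient at x_0 and apply the update.
f'(x) = 38*x + 30
f'(6.15) = 38*6.15 + 30 = 263.7
x_1 = 6.15 - 0.05*263.7 = -7.035


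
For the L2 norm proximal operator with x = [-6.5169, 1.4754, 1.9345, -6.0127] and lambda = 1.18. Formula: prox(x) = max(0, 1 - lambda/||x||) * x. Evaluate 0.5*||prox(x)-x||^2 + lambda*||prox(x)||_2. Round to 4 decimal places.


Step 1: Compute ||x||.
||x|| = 9.1947
Step 2: Compute scaling factor.
scale = max(0, 1 - 1.18/9.1947) = 0.8717
Step 3: prox(x) = [-5.6806, 1.2861, 1.6862, -5.2411]
||prox(x)|| = 8.0147
Step 4: Proximal objective.
0.5*||prox-x||^2 = 0.6962
lambda*||prox|| = 9.4573
Total = 10.1535


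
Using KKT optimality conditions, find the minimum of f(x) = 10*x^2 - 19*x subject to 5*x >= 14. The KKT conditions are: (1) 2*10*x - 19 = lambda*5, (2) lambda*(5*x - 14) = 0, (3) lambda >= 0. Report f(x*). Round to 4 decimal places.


Step 1: Try lambda = 0 (constraint inactive).
x_unc = 19/(2*10) = 0.95
Check: 5*0.95 = 4.75 < 14 -- violated!
Step 2: Constraint must be active: 5*x = 14
x* = 14/5 = 2.8
lambda = (2*10*2.8 - 19)/5 = 7.4
Step 3: Compute optimal value.
f(x*) = 10*2.8^2 - 19*2.8 = 25.2


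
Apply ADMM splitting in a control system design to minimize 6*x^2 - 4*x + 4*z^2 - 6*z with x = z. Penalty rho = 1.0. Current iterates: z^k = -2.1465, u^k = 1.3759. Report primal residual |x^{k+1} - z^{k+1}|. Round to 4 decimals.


ADMM iteration with rho = 1.0, z^k = -2.1465, u^k = 1.3759
Step 1: x-update.
Minimize 6*x^2 - 4*x + (1.0/2)*(x + 2.1465 + 1.3759)^2
FOC: (2*6 + 1.0)*x = 4 + 1.0*(-2.1465 - 1.3759)
x^{k+1} = 0.0367
Step 2: z-update.
Minimize 4*z^2 - 6*z + (1.0/2)*(0.0367 - z + 1.3759)^2
FOC: (2*4 + 1.0)*z = 6 + 1.0*(0.0367 + 1.3759)
z^{k+1} = 0.8236
Step 3: u-update.
u^{k+1} = 1.3759 + 0.0367 - 0.8236 = 0.589
Step 4: Primal residual = |0.0367 - 0.8236| = 0.7869
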